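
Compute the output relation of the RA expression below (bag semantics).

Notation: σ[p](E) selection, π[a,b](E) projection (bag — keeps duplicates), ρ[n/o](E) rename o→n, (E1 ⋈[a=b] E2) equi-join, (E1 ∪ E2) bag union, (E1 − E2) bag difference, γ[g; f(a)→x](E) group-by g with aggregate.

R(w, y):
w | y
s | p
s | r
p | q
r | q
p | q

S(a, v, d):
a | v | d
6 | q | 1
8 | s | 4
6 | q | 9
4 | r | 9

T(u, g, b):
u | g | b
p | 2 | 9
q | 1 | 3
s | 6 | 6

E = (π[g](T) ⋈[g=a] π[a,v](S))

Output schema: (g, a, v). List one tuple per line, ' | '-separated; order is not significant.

Stepwise |·|:
  T → 3
  π[g](T) → 3
  S → 4
  π[a,v](S) → 4
  (π[g](T) ⋈[g=a] π[a,v](S)) → 2

== RESULT ==
g | a | v
6 | 6 | q
6 | 6 | q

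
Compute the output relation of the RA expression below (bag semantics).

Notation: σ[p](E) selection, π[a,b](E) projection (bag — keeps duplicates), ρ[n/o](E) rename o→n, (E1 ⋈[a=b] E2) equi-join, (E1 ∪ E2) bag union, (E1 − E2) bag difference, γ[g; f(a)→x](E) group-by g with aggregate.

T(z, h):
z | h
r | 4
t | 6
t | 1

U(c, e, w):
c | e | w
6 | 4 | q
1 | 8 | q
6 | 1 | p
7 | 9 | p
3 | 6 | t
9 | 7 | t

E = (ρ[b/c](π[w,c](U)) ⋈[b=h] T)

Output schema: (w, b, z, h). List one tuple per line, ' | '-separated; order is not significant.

Subexpression sizes:
  U → 6
  π[w,c](U) → 6
  ρ[b/c](π[w,c](U)) → 6
  T → 3
  (ρ[b/c](π[w,c](U)) ⋈[b=h] T) → 3

== RESULT ==
w | b | z | h
p | 6 | t | 6
q | 1 | t | 1
q | 6 | t | 6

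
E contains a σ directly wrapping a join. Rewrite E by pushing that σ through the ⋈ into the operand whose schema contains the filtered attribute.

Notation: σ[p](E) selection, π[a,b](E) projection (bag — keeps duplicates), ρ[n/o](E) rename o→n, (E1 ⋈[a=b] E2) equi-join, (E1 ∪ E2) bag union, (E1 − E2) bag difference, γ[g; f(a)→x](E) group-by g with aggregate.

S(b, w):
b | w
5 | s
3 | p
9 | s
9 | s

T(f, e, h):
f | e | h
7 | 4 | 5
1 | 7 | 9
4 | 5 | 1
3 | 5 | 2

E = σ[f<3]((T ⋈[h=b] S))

σ filters on f, owned by the left side.
E' = (σ[f<3](T) ⋈[h=b] S)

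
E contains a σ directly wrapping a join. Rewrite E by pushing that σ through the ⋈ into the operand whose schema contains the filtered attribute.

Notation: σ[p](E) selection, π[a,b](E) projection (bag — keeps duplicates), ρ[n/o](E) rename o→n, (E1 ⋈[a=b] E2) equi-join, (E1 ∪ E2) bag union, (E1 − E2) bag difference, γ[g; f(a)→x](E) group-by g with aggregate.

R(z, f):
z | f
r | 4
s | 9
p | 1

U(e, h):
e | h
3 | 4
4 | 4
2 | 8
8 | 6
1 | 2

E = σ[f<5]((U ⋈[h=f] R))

σ filters on f, owned by the right side.
E' = (U ⋈[h=f] σ[f<5](R))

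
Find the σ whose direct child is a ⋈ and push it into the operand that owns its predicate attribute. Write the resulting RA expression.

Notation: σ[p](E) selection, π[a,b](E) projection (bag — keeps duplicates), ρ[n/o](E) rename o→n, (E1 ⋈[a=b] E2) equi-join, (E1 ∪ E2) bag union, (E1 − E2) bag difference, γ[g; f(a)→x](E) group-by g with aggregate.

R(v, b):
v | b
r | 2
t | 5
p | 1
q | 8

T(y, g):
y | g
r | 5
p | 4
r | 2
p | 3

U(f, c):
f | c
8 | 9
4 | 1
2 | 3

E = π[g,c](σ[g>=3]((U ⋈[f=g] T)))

σ filters on g, owned by the right side.
E' = π[g,c]((U ⋈[f=g] σ[g>=3](T)))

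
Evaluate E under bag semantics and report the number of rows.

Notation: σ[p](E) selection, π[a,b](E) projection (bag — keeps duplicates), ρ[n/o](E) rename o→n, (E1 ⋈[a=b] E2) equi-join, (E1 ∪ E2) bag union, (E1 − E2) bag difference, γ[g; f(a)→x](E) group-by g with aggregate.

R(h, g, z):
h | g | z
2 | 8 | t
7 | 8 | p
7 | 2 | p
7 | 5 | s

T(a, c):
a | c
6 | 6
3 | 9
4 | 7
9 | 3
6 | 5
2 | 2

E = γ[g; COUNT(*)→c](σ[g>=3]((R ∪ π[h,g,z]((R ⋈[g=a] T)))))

Stepwise |·|:
  R → 4
  R → 4
  T → 6
  (R ⋈[g=a] T) → 1
  π[h,g,z]((R ⋈[g=a] T)) → 1
  (R ∪ π[h,g,z]((R ⋈[g=a] T))) → 5
  σ[g>=3]((R ∪ π[h,g,z]((R ⋈[g=a] T)))) → 3
  γ[g; COUNT(*)→c](σ[g>=3]((R ∪ π[h,g,z]((R ⋈[g=a] T))))) → 2

|E| = 2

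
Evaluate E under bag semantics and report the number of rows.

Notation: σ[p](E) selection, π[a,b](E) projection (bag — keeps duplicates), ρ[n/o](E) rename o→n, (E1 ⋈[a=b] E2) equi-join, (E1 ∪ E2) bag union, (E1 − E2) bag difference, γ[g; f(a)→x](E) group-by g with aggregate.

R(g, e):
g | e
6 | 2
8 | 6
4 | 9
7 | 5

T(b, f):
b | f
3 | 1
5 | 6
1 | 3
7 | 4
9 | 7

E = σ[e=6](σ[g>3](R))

Row counts bottom-up:
  R → 4
  σ[g>3](R) → 4
  σ[e=6](σ[g>3](R)) → 1

|E| = 1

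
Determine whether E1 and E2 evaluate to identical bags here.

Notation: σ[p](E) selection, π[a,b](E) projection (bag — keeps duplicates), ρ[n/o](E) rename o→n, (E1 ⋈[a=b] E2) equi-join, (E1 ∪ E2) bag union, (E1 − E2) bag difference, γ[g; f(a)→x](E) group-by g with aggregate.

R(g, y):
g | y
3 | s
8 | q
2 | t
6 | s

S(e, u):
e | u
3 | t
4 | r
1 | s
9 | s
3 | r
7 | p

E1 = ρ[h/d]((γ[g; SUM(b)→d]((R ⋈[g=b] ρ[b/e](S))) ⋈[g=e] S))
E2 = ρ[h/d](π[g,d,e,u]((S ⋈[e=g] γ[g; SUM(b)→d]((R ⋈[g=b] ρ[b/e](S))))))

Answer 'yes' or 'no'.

E1 stepwise |·|:
  R → 4
  S → 6
  ρ[b/e](S) → 6
  (R ⋈[g=b] ρ[b/e](S)) → 2
  γ[g; SUM(b)→d]((R ⋈[g=b] ρ[b/e](S))) → 1
  S → 6
  (γ[g; SUM(b)→d]((R ⋈[g=b] ρ[b/e](S))) ⋈[g=e] S) → 2
  ρ[h/d]((γ[g; SUM(b)→d]((R ⋈[g=b] ρ[b/e](S))) ⋈[g=e] S)) → 2
E2 stepwise |·|:
  S → 6
  R → 4
  S → 6
  ρ[b/e](S) → 6
  (R ⋈[g=b] ρ[b/e](S)) → 2
  γ[g; SUM(b)→d]((R ⋈[g=b] ρ[b/e](S))) → 1
  (S ⋈[e=g] γ[g; SUM(b)→d]((R ⋈[g=b] ρ[b/e](S)))) → 2
  π[g,d,e,u]((S ⋈[e=g] γ[g; SUM(b)→d]((R ⋈[g=b] ρ[b/e](S))))) → 2
  ρ[h/d](π[g,d,e,u]((S ⋈[e=g] γ[g; SUM(b)→d]((R ⋈[g=b] ρ[b/e](S)))))) → 2

E1 and E2 produce the same multiset:
g | h | e | u
3 | 6 | 3 | r
3 | 6 | 3 | t

yes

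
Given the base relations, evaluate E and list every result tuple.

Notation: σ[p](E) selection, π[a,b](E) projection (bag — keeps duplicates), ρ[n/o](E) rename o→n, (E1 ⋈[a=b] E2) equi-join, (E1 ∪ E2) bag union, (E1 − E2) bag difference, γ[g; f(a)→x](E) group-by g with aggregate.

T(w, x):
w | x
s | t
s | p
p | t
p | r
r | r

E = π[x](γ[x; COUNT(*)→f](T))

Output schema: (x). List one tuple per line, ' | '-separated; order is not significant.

Subexpression sizes:
  T → 5
  γ[x; COUNT(*)→f](T) → 3
  π[x](γ[x; COUNT(*)→f](T)) → 3

== RESULT ==
x
p
r
t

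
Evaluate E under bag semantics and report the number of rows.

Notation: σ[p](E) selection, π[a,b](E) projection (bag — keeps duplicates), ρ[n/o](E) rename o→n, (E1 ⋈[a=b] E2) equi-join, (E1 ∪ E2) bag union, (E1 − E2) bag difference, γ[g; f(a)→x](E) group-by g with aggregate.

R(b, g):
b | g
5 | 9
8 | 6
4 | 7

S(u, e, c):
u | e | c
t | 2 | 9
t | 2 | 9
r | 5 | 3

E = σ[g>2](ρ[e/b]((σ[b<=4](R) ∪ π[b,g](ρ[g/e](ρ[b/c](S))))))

Stepwise |·|:
  R → 3
  σ[b<=4](R) → 1
  S → 3
  ρ[b/c](S) → 3
  ρ[g/e](ρ[b/c](S)) → 3
  π[b,g](ρ[g/e](ρ[b/c](S))) → 3
  (σ[b<=4](R) ∪ π[b,g](ρ[g/e](ρ[b/c](S)))) → 4
  ρ[e/b]((σ[b<=4](R) ∪ π[b,g](ρ[g/e](ρ[b/c](S))))) → 4
  σ[g>2](ρ[e/b]((σ[b<=4](R) ∪ π[b,g](ρ[g/e](ρ[b/c](S)))))) → 2

|E| = 2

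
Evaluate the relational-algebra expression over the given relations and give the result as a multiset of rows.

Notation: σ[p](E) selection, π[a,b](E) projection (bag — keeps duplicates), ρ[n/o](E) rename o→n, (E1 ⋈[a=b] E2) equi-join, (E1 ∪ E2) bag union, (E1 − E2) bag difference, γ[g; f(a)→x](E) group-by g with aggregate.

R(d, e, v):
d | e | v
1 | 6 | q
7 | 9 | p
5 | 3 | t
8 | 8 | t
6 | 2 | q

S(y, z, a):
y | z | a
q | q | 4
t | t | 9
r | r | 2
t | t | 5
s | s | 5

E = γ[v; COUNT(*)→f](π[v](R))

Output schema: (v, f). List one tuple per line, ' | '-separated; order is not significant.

Stepwise |·|:
  R → 5
  π[v](R) → 5
  γ[v; COUNT(*)→f](π[v](R)) → 3

== RESULT ==
v | f
p | 1
q | 2
t | 2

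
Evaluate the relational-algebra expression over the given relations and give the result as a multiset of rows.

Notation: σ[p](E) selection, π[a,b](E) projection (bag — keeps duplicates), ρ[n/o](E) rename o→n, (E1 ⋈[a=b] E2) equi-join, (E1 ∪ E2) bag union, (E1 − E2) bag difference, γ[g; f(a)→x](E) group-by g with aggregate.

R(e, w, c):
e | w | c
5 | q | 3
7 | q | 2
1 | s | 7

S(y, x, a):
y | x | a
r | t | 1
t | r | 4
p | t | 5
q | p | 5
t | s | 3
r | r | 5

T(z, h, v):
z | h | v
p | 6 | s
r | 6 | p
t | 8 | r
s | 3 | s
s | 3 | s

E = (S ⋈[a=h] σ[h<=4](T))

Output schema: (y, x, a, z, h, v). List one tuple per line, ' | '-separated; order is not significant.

Subexpression sizes:
  S → 6
  T → 5
  σ[h<=4](T) → 2
  (S ⋈[a=h] σ[h<=4](T)) → 2

== RESULT ==
y | x | a | z | h | v
t | s | 3 | s | 3 | s
t | s | 3 | s | 3 | s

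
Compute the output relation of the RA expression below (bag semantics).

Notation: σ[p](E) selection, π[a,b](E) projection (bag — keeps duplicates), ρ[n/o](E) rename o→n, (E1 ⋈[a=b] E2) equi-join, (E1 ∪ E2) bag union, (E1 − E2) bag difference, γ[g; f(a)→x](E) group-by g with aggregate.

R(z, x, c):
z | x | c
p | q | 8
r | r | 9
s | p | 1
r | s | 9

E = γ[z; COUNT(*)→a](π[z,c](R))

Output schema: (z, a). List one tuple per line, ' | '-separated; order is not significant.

Per-node cardinality:
  R → 4
  π[z,c](R) → 4
  γ[z; COUNT(*)→a](π[z,c](R)) → 3

== RESULT ==
z | a
p | 1
r | 2
s | 1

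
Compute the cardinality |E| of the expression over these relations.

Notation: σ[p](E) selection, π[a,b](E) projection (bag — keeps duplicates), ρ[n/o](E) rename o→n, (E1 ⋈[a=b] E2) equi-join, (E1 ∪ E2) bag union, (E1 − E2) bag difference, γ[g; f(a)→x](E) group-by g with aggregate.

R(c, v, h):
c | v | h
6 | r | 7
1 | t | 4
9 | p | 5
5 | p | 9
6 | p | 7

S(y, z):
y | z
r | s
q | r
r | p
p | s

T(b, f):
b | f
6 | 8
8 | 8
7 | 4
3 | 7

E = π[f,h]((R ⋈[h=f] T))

Row counts bottom-up:
  R → 5
  T → 4
  (R ⋈[h=f] T) → 3
  π[f,h]((R ⋈[h=f] T)) → 3

|E| = 3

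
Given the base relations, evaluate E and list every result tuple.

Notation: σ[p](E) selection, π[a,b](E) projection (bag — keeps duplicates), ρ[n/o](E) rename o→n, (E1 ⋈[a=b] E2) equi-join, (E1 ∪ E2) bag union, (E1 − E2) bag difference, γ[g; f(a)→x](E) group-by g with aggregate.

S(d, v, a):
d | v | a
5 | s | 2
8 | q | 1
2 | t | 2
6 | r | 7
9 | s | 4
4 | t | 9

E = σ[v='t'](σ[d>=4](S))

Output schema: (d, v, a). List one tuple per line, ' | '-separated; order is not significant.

Per-node cardinality:
  S → 6
  σ[d>=4](S) → 5
  σ[v='t'](σ[d>=4](S)) → 1

== RESULT ==
d | v | a
4 | t | 9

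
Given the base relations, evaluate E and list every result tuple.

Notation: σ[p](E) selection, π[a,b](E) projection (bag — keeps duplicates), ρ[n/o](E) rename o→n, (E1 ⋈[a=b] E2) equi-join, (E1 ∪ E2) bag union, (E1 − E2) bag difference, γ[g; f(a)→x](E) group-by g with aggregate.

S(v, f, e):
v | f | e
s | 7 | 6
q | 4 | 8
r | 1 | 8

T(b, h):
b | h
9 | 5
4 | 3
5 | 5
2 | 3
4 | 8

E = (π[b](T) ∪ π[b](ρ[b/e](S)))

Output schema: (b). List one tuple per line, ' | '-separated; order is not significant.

Stepwise |·|:
  T → 5
  π[b](T) → 5
  S → 3
  ρ[b/e](S) → 3
  π[b](ρ[b/e](S)) → 3
  (π[b](T) ∪ π[b](ρ[b/e](S))) → 8

== RESULT ==
b
2
4
4
5
6
8
8
9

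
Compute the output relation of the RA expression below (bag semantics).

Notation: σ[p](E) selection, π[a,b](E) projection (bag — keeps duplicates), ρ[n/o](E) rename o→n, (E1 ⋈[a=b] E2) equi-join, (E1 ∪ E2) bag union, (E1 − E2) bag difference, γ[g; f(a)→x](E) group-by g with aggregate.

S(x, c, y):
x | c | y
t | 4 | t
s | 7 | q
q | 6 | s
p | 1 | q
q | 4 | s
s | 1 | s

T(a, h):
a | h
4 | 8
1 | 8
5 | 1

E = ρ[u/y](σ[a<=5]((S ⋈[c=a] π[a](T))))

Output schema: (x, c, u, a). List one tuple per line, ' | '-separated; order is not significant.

Row counts bottom-up:
  S → 6
  T → 3
  π[a](T) → 3
  (S ⋈[c=a] π[a](T)) → 4
  σ[a<=5]((S ⋈[c=a] π[a](T))) → 4
  ρ[u/y](σ[a<=5]((S ⋈[c=a] π[a](T)))) → 4

== RESULT ==
x | c | u | a
p | 1 | q | 1
q | 4 | s | 4
s | 1 | s | 1
t | 4 | t | 4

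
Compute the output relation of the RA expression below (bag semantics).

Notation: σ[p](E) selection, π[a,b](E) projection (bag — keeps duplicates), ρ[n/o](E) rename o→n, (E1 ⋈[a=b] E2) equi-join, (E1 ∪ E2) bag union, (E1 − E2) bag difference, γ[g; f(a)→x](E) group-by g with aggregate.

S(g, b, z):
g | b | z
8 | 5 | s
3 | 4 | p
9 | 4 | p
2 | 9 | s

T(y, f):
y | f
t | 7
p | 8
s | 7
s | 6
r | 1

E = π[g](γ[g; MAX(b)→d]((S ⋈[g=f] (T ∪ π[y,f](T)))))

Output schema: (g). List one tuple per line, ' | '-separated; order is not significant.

Row counts bottom-up:
  S → 4
  T → 5
  T → 5
  π[y,f](T) → 5
  (T ∪ π[y,f](T)) → 10
  (S ⋈[g=f] (T ∪ π[y,f](T))) → 2
  γ[g; MAX(b)→d]((S ⋈[g=f] (T ∪ π[y,f](T)))) → 1
  π[g](γ[g; MAX(b)→d]((S ⋈[g=f] (T ∪ π[y,f](T))))) → 1

== RESULT ==
g
8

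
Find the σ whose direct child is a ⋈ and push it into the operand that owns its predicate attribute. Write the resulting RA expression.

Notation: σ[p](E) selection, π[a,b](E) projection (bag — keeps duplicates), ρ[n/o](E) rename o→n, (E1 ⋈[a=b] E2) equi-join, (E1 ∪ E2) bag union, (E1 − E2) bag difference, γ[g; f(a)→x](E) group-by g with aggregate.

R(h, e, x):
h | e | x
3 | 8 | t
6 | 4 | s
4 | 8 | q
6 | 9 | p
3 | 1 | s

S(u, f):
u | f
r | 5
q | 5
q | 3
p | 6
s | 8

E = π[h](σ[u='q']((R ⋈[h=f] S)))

σ filters on u, owned by the right side.
E' = π[h]((R ⋈[h=f] σ[u='q'](S)))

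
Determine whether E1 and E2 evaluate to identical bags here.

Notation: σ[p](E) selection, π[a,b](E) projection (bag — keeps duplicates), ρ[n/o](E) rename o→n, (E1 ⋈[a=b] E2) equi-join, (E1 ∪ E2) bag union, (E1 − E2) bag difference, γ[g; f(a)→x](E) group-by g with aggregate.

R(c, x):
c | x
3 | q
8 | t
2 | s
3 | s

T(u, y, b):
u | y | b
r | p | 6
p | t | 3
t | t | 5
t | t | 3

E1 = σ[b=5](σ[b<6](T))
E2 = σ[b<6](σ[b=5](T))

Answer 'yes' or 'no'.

E1 subexpression sizes:
  T → 4
  σ[b<6](T) → 3
  σ[b=5](σ[b<6](T)) → 1
E2 subexpression sizes:
  T → 4
  σ[b=5](T) → 1
  σ[b<6](σ[b=5](T)) → 1

E1 and E2 produce the same multiset:
u | y | b
t | t | 5

yes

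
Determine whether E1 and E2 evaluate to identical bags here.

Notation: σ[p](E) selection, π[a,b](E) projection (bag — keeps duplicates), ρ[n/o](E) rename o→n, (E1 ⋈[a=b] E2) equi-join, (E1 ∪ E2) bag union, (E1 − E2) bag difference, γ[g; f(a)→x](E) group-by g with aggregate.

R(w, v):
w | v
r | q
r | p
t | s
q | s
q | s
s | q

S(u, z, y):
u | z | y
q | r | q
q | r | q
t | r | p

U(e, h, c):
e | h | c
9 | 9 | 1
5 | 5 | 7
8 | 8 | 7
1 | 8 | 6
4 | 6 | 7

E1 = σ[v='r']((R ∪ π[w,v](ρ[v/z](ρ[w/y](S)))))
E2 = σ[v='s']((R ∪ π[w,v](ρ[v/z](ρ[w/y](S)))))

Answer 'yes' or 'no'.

E1 row counts bottom-up:
  R → 6
  S → 3
  ρ[w/y](S) → 3
  ρ[v/z](ρ[w/y](S)) → 3
  π[w,v](ρ[v/z](ρ[w/y](S))) → 3
  (R ∪ π[w,v](ρ[v/z](ρ[w/y](S)))) → 9
  σ[v='r']((R ∪ π[w,v](ρ[v/z](ρ[w/y](S))))) → 3
E2 row counts bottom-up:
  R → 6
  S → 3
  ρ[w/y](S) → 3
  ρ[v/z](ρ[w/y](S)) → 3
  π[w,v](ρ[v/z](ρ[w/y](S))) → 3
  (R ∪ π[w,v](ρ[v/z](ρ[w/y](S)))) → 9
  σ[v='s']((R ∪ π[w,v](ρ[v/z](ρ[w/y](S))))) → 3

E1 result:
w | v
p | r
q | r
q | r
E2 result:
w | v
q | s
q | s
t | s
Witness: ('q', 's') appears 0× in E1 but 2× in E2.

no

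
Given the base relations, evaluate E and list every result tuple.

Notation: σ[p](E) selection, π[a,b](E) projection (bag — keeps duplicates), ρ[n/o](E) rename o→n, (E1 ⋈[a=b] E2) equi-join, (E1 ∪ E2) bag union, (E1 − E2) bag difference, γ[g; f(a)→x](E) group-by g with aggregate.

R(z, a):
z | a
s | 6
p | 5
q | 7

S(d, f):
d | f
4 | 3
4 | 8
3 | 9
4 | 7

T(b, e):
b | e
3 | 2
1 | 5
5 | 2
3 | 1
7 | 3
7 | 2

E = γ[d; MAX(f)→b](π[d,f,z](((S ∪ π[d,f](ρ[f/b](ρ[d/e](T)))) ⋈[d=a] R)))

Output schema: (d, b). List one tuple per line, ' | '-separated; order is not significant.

Row counts bottom-up:
  S → 4
  T → 6
  ρ[d/e](T) → 6
  ρ[f/b](ρ[d/e](T)) → 6
  π[d,f](ρ[f/b](ρ[d/e](T))) → 6
  (S ∪ π[d,f](ρ[f/b](ρ[d/e](T)))) → 10
  R → 3
  ((S ∪ π[d,f](ρ[f/b](ρ[d/e](T)))) ⋈[d=a] R) → 1
  π[d,f,z](((S ∪ π[d,f](ρ[f/b](ρ[d/e](T)))) ⋈[d=a] R)) → 1
  γ[d; MAX(f)→b](π[d,f,z](((S ∪ π[d,f](ρ[f/b](ρ[d/e](T)))) ⋈[d=a] R))) → 1

== RESULT ==
d | b
5 | 1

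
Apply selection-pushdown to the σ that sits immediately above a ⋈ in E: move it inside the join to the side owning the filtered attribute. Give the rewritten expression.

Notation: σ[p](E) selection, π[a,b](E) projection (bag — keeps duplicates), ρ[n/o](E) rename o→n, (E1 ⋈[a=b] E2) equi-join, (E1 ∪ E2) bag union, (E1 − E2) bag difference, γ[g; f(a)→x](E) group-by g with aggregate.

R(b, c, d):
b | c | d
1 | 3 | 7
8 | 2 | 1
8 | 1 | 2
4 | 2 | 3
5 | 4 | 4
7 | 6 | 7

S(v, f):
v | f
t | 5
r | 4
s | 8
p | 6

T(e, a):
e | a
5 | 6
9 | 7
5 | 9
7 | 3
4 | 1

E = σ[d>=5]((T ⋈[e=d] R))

σ filters on d, owned by the right side.
E' = (T ⋈[e=d] σ[d>=5](R))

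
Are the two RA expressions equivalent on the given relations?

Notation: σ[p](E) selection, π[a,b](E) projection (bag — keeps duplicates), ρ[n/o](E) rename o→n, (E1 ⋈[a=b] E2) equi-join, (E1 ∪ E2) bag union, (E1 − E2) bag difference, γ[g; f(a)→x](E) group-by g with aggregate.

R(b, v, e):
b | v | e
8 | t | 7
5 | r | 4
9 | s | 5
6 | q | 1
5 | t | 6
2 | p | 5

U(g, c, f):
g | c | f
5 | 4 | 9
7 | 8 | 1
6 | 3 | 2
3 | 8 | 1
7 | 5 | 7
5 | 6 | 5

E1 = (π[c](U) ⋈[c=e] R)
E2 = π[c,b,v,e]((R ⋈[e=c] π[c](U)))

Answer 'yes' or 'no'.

E1 subexpression sizes:
  U → 6
  π[c](U) → 6
  R → 6
  (π[c](U) ⋈[c=e] R) → 4
E2 subexpression sizes:
  R → 6
  U → 6
  π[c](U) → 6
  (R ⋈[e=c] π[c](U)) → 4
  π[c,b,v,e]((R ⋈[e=c] π[c](U))) → 4

E1 and E2 produce the same multiset:
c | b | v | e
4 | 5 | r | 4
5 | 2 | p | 5
5 | 9 | s | 5
6 | 5 | t | 6

yes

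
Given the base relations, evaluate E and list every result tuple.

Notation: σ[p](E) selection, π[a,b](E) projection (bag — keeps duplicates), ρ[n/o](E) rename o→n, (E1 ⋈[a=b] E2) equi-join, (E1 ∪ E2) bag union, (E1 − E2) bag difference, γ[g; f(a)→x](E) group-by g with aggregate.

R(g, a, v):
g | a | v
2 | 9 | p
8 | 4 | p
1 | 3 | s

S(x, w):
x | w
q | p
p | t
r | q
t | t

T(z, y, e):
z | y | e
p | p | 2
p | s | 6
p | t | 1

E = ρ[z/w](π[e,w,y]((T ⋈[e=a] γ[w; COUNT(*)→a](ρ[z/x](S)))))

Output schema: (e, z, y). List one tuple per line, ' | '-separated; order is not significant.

Row counts bottom-up:
  T → 3
  S → 4
  ρ[z/x](S) → 4
  γ[w; COUNT(*)→a](ρ[z/x](S)) → 3
  (T ⋈[e=a] γ[w; COUNT(*)→a](ρ[z/x](S))) → 3
  π[e,w,y]((T ⋈[e=a] γ[w; COUNT(*)→a](ρ[z/x](S)))) → 3
  ρ[z/w](π[e,w,y]((T ⋈[e=a] γ[w; COUNT(*)→a](ρ[z/x](S))))) → 3

== RESULT ==
e | z | y
1 | p | t
1 | q | t
2 | t | p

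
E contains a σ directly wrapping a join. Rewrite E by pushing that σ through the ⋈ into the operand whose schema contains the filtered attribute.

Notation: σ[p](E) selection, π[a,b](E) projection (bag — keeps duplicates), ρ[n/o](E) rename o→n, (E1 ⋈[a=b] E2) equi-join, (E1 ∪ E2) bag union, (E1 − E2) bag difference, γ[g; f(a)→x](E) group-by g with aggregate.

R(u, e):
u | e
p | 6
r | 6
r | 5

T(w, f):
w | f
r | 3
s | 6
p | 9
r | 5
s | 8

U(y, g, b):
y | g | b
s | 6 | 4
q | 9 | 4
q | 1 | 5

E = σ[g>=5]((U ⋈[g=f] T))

σ filters on g, owned by the left side.
E' = (σ[g>=5](U) ⋈[g=f] T)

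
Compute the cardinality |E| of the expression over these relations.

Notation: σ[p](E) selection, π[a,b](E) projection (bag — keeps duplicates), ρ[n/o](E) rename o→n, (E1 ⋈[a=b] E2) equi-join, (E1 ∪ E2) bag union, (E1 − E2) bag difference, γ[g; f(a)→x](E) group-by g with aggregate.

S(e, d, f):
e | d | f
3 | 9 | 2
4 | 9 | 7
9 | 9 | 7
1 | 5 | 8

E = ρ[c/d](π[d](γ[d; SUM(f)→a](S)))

Per-node cardinality:
  S → 4
  γ[d; SUM(f)→a](S) → 2
  π[d](γ[d; SUM(f)→a](S)) → 2
  ρ[c/d](π[d](γ[d; SUM(f)→a](S))) → 2

|E| = 2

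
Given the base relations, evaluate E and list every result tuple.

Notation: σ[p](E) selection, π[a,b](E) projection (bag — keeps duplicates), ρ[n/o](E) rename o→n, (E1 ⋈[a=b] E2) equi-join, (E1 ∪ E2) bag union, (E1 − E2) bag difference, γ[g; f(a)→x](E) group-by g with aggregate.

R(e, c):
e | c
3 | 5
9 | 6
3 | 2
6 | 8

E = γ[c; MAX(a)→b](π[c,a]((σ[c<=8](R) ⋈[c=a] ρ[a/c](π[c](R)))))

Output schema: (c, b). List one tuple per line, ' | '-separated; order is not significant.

Stepwise |·|:
  R → 4
  σ[c<=8](R) → 4
  R → 4
  π[c](R) → 4
  ρ[a/c](π[c](R)) → 4
  (σ[c<=8](R) ⋈[c=a] ρ[a/c](π[c](R))) → 4
  π[c,a]((σ[c<=8](R) ⋈[c=a] ρ[a/c](π[c](R)))) → 4
  γ[c; MAX(a)→b](π[c,a]((σ[c<=8](R) ⋈[c=a] ρ[a/c](π[c](R))))) → 4

== RESULT ==
c | b
2 | 2
5 | 5
6 | 6
8 | 8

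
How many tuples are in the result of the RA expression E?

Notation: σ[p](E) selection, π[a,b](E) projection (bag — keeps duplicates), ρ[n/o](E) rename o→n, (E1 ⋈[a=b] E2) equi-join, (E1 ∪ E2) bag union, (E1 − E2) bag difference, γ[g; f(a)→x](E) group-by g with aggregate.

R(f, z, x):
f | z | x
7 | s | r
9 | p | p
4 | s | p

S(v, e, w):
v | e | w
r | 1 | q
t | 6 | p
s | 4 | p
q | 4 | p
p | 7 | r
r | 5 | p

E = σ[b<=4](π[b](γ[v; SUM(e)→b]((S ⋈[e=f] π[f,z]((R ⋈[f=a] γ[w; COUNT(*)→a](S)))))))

Subexpression sizes:
  S → 6
  R → 3
  S → 6
  γ[w; COUNT(*)→a](S) → 3
  (R ⋈[f=a] γ[w; COUNT(*)→a](S)) → 1
  π[f,z]((R ⋈[f=a] γ[w; COUNT(*)→a](S))) → 1
  (S ⋈[e=f] π[f,z]((R ⋈[f=a] γ[w; COUNT(*)→a](S)))) → 2
  γ[v; SUM(e)→b]((S ⋈[e=f] π[f,z]((R ⋈[f=a] γ[w; COUNT(*)→a](S))))) → 2
  π[b](γ[v; SUM(e)→b]((S ⋈[e=f] π[f,z]((R ⋈[f=a] γ[w; COUNT(*)→a](S)))))) → 2
  σ[b<=4](π[b](γ[v; SUM(e)→b]((S ⋈[e=f] π[f,z]((R ⋈[f=a] γ[w; COUNT(*)→a](S))))))) → 2

|E| = 2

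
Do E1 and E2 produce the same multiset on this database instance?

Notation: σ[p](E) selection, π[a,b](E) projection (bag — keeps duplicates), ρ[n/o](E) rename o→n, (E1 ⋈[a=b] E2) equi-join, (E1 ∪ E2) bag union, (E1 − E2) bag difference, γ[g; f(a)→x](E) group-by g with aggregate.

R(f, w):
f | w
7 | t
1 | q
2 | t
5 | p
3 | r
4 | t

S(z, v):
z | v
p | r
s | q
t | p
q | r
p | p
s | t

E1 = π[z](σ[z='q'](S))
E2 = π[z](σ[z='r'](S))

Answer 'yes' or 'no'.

E1 subexpression sizes:
  S → 6
  σ[z='q'](S) → 1
  π[z](σ[z='q'](S)) → 1
E2 subexpression sizes:
  S → 6
  σ[z='r'](S) → 0
  π[z](σ[z='r'](S)) → 0

E1 result:
z
q
E2 result:
z
(0 rows)
Witness: ('q',) appears 1× in E1 but 0× in E2.

no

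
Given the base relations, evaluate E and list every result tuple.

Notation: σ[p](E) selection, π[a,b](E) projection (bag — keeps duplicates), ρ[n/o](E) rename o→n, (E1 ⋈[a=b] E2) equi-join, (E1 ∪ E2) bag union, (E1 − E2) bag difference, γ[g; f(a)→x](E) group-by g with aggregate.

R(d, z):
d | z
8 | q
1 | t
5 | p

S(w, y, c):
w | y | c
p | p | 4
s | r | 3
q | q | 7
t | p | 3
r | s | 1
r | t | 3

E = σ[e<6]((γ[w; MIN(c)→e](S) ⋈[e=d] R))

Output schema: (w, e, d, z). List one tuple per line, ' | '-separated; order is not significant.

Row counts bottom-up:
  S → 6
  γ[w; MIN(c)→e](S) → 5
  R → 3
  (γ[w; MIN(c)→e](S) ⋈[e=d] R) → 1
  σ[e<6]((γ[w; MIN(c)→e](S) ⋈[e=d] R)) → 1

== RESULT ==
w | e | d | z
r | 1 | 1 | t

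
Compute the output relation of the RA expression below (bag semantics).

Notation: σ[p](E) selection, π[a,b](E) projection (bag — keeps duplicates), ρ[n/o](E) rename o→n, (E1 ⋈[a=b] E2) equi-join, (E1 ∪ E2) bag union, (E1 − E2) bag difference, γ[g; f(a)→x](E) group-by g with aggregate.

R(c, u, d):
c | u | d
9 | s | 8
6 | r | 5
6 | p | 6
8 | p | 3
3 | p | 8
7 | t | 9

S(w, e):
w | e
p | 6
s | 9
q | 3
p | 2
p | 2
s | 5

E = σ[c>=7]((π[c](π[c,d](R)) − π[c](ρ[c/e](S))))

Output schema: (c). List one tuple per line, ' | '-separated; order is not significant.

Per-node cardinality:
  R → 6
  π[c,d](R) → 6
  π[c](π[c,d](R)) → 6
  S → 6
  ρ[c/e](S) → 6
  π[c](ρ[c/e](S)) → 6
  (π[c](π[c,d](R)) − π[c](ρ[c/e](S))) → 3
  σ[c>=7]((π[c](π[c,d](R)) − π[c](ρ[c/e](S)))) → 2

== RESULT ==
c
7
8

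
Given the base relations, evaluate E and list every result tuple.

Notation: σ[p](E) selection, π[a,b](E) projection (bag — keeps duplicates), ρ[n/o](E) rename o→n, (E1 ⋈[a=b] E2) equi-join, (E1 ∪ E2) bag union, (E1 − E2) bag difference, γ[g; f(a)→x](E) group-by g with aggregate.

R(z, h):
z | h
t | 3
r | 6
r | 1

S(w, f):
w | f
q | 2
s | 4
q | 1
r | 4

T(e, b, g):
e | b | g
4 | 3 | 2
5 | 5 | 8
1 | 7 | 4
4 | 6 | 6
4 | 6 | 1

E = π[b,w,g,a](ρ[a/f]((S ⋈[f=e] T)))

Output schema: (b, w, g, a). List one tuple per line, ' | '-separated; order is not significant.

Per-node cardinality:
  S → 4
  T → 5
  (S ⋈[f=e] T) → 7
  ρ[a/f]((S ⋈[f=e] T)) → 7
  π[b,w,g,a](ρ[a/f]((S ⋈[f=e] T))) → 7

== RESULT ==
b | w | g | a
3 | r | 2 | 4
3 | s | 2 | 4
6 | r | 1 | 4
6 | r | 6 | 4
6 | s | 1 | 4
6 | s | 6 | 4
7 | q | 4 | 1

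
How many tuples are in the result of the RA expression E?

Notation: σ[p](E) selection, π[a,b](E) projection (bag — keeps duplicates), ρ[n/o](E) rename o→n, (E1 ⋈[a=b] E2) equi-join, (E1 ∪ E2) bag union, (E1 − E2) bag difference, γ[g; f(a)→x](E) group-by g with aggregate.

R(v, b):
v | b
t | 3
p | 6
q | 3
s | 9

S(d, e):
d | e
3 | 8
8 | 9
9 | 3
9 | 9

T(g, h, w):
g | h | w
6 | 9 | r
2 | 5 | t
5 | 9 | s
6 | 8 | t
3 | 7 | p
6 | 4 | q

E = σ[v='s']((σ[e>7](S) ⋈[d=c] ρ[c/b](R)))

Row counts bottom-up:
  S → 4
  σ[e>7](S) → 3
  R → 4
  ρ[c/b](R) → 4
  (σ[e>7](S) ⋈[d=c] ρ[c/b](R)) → 3
  σ[v='s']((σ[e>7](S) ⋈[d=c] ρ[c/b](R))) → 1

|E| = 1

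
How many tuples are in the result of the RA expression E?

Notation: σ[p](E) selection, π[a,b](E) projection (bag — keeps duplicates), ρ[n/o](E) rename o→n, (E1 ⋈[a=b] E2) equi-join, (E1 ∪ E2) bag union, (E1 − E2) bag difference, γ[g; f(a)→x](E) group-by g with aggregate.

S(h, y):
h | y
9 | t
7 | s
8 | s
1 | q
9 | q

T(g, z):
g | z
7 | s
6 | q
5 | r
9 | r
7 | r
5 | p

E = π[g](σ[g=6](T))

Row counts bottom-up:
  T → 6
  σ[g=6](T) → 1
  π[g](σ[g=6](T)) → 1

|E| = 1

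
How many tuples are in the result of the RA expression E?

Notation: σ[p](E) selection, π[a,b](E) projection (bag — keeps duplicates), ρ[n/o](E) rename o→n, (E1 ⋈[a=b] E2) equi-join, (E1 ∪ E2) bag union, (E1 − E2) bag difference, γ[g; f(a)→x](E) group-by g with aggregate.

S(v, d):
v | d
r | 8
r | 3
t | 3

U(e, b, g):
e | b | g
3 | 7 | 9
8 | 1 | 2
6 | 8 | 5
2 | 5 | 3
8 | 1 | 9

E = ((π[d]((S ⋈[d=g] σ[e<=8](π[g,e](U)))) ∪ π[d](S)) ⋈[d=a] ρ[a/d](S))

Row counts bottom-up:
  S → 3
  U → 5
  π[g,e](U) → 5
  σ[e<=8](π[g,e](U)) → 5
  (S ⋈[d=g] σ[e<=8](π[g,e](U))) → 2
  π[d]((S ⋈[d=g] σ[e<=8](π[g,e](U)))) → 2
  S → 3
  π[d](S) → 3
  (π[d]((S ⋈[d=g] σ[e<=8](π[g,e](U)))) ∪ π[d](S)) → 5
  S → 3
  ρ[a/d](S) → 3
  ((π[d]((S ⋈[d=g] σ[e<=8](π[g,e](U)))) ∪ π[d](S)) ⋈[d=a] ρ[a/d](S)) → 9

|E| = 9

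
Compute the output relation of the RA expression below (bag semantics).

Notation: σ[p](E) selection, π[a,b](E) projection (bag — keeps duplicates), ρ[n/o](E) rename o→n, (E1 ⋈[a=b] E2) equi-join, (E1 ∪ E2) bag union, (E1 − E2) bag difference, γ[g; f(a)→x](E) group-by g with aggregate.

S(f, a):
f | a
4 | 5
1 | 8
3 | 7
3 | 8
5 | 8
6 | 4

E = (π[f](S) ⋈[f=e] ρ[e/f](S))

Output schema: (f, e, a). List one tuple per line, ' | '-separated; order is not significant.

Per-node cardinality:
  S → 6
  π[f](S) → 6
  S → 6
  ρ[e/f](S) → 6
  (π[f](S) ⋈[f=e] ρ[e/f](S)) → 8

== RESULT ==
f | e | a
1 | 1 | 8
3 | 3 | 7
3 | 3 | 7
3 | 3 | 8
3 | 3 | 8
4 | 4 | 5
5 | 5 | 8
6 | 6 | 4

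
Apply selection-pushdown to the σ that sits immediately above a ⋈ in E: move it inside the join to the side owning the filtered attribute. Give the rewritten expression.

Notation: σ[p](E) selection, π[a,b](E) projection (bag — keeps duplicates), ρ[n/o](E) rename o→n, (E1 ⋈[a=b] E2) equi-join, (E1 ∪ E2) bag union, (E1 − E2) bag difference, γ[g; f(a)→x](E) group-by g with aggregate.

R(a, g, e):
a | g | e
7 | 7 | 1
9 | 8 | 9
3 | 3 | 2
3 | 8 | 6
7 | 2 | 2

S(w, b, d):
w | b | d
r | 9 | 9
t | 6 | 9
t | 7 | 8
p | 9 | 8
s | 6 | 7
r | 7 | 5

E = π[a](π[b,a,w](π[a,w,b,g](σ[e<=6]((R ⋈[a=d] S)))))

σ filters on e, owned by the left side.
E' = π[a](π[b,a,w](π[a,w,b,g]((σ[e<=6](R) ⋈[a=d] S))))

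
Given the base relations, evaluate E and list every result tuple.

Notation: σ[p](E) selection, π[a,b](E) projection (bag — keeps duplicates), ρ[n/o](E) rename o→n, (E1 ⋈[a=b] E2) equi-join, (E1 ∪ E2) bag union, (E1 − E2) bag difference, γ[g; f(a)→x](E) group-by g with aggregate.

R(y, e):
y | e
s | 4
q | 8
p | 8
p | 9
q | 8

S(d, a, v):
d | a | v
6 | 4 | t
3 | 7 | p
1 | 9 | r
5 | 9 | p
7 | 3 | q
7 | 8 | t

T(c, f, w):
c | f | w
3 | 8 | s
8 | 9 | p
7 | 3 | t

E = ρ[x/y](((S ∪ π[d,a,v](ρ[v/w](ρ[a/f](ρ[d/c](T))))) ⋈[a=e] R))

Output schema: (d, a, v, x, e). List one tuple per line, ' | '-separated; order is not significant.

Stepwise |·|:
  S → 6
  T → 3
  ρ[d/c](T) → 3
  ρ[a/f](ρ[d/c](T)) → 3
  ρ[v/w](ρ[a/f](ρ[d/c](T))) → 3
  π[d,a,v](ρ[v/w](ρ[a/f](ρ[d/c](T)))) → 3
  (S ∪ π[d,a,v](ρ[v/w](ρ[a/f](ρ[d/c](T))))) → 9
  R → 5
  ((S ∪ π[d,a,v](ρ[v/w](ρ[a/f](ρ[d/c](T))))) ⋈[a=e] R) → 10
  ρ[x/y](((S ∪ π[d,a,v](ρ[v/w](ρ[a/f](ρ[d/c](T))))) ⋈[a=e] R)) → 10

== RESULT ==
d | a | v | x | e
1 | 9 | r | p | 9
3 | 8 | s | p | 8
3 | 8 | s | q | 8
3 | 8 | s | q | 8
5 | 9 | p | p | 9
6 | 4 | t | s | 4
7 | 8 | t | p | 8
7 | 8 | t | q | 8
7 | 8 | t | q | 8
8 | 9 | p | p | 9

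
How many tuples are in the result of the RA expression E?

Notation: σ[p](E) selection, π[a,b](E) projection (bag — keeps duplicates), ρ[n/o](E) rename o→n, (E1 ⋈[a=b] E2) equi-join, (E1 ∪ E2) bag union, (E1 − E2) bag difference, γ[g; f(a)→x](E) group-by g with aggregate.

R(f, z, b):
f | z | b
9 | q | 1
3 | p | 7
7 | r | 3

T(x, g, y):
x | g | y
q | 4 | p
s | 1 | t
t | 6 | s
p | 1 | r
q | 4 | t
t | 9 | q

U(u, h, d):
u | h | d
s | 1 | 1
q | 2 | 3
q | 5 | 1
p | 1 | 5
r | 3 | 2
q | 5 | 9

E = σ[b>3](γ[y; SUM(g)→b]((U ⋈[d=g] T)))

Stepwise |·|:
  U → 6
  T → 6
  (U ⋈[d=g] T) → 5
  γ[y; SUM(g)→b]((U ⋈[d=g] T)) → 3
  σ[b>3](γ[y; SUM(g)→b]((U ⋈[d=g] T))) → 1

|E| = 1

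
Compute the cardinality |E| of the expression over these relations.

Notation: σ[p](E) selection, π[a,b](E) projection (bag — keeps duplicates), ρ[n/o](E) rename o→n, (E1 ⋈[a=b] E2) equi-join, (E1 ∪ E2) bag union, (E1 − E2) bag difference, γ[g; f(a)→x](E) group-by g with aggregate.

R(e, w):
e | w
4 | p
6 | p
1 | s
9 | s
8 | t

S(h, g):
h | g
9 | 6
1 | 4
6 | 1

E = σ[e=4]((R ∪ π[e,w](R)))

Per-node cardinality:
  R → 5
  R → 5
  π[e,w](R) → 5
  (R ∪ π[e,w](R)) → 10
  σ[e=4]((R ∪ π[e,w](R))) → 2

|E| = 2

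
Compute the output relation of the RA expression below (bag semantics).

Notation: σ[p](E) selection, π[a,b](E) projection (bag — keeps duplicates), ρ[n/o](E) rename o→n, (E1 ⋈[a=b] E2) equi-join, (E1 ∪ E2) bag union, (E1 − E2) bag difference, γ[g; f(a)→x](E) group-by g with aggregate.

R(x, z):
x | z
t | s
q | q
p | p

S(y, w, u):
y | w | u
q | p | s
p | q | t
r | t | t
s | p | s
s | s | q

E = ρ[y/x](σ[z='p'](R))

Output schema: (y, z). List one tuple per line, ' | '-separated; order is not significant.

Per-node cardinality:
  R → 3
  σ[z='p'](R) → 1
  ρ[y/x](σ[z='p'](R)) → 1

== RESULT ==
y | z
p | p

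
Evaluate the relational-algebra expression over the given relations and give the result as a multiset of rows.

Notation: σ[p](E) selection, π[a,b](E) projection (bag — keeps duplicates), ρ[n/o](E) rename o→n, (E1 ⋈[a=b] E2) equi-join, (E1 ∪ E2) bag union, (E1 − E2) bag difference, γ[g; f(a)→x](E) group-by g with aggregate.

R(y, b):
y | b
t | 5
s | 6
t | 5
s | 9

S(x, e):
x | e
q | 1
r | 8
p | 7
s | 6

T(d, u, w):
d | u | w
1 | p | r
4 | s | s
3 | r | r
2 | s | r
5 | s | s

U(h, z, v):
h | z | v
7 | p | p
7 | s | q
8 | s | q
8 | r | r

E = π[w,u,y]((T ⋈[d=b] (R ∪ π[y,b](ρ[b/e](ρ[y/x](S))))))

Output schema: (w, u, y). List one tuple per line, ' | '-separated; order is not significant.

Stepwise |·|:
  T → 5
  R → 4
  S → 4
  ρ[y/x](S) → 4
  ρ[b/e](ρ[y/x](S)) → 4
  π[y,b](ρ[b/e](ρ[y/x](S))) → 4
  (R ∪ π[y,b](ρ[b/e](ρ[y/x](S)))) → 8
  (T ⋈[d=b] (R ∪ π[y,b](ρ[b/e](ρ[y/x](S))))) → 3
  π[w,u,y]((T ⋈[d=b] (R ∪ π[y,b](ρ[b/e](ρ[y/x](S)))))) → 3

== RESULT ==
w | u | y
r | p | q
s | s | t
s | s | t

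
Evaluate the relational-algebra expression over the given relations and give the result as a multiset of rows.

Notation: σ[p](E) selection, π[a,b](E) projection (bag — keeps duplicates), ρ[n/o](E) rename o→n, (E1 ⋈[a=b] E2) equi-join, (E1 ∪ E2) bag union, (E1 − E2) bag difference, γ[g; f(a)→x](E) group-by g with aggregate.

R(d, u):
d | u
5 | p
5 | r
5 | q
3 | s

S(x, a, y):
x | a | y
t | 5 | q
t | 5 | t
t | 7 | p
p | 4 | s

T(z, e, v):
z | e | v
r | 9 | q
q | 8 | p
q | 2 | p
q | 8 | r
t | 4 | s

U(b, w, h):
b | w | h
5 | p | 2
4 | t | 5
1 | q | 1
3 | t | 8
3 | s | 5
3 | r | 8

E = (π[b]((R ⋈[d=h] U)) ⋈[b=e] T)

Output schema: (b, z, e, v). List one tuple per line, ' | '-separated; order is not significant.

Subexpression sizes:
  R → 4
  U → 6
  (R ⋈[d=h] U) → 6
  π[b]((R ⋈[d=h] U)) → 6
  T → 5
  (π[b]((R ⋈[d=h] U)) ⋈[b=e] T) → 3

== RESULT ==
b | z | e | v
4 | t | 4 | s
4 | t | 4 | s
4 | t | 4 | s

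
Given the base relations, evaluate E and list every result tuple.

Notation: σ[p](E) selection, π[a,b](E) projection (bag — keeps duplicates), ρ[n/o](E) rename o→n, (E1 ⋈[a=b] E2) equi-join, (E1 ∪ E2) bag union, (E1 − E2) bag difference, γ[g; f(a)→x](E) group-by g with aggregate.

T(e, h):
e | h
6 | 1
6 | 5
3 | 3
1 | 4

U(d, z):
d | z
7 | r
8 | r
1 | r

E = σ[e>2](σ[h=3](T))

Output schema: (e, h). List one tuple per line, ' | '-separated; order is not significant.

Subexpression sizes:
  T → 4
  σ[h=3](T) → 1
  σ[e>2](σ[h=3](T)) → 1

== RESULT ==
e | h
3 | 3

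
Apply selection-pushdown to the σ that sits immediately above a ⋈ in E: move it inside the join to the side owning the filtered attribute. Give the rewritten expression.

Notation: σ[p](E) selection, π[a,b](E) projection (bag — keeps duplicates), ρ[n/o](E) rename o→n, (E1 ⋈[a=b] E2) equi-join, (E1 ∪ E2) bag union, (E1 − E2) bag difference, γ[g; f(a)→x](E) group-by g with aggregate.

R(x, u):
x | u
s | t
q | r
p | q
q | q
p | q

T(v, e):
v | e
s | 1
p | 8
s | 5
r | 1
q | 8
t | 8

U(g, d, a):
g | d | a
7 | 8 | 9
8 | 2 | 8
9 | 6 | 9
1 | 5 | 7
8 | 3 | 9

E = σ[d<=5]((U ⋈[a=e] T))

σ filters on d, owned by the left side.
E' = (σ[d<=5](U) ⋈[a=e] T)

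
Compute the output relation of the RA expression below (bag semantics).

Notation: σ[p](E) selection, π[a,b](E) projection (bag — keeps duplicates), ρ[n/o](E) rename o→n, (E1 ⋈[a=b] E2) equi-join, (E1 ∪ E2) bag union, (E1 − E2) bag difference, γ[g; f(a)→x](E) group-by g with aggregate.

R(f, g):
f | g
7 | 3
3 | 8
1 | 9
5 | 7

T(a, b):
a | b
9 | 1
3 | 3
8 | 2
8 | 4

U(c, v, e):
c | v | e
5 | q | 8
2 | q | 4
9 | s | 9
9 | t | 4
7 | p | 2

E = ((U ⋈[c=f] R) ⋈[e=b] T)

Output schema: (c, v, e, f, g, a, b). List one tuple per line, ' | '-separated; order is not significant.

Stepwise |·|:
  U → 5
  R → 4
  (U ⋈[c=f] R) → 2
  T → 4
  ((U ⋈[c=f] R) ⋈[e=b] T) → 1

== RESULT ==
c | v | e | f | g | a | b
7 | p | 2 | 7 | 3 | 8 | 2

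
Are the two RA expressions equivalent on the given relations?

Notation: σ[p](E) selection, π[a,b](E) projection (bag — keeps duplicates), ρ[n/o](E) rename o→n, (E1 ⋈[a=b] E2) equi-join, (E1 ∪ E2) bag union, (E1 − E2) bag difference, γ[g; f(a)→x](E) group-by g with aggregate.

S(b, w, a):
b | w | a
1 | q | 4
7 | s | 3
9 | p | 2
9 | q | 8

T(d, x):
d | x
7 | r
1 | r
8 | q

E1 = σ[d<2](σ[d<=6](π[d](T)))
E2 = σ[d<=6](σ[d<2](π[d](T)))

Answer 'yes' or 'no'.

E1 subexpression sizes:
  T → 3
  π[d](T) → 3
  σ[d<=6](π[d](T)) → 1
  σ[d<2](σ[d<=6](π[d](T))) → 1
E2 subexpression sizes:
  T → 3
  π[d](T) → 3
  σ[d<2](π[d](T)) → 1
  σ[d<=6](σ[d<2](π[d](T))) → 1

E1 and E2 produce the same multiset:
d
1

yes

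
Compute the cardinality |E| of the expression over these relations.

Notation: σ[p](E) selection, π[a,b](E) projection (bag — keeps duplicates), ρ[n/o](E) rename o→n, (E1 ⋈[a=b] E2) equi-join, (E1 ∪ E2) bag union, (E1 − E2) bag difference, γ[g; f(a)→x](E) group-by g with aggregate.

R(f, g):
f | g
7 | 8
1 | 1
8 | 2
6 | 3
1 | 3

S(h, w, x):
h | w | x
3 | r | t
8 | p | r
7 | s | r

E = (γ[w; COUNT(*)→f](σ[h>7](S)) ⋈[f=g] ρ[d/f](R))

Subexpression sizes:
  S → 3
  σ[h>7](S) → 1
  γ[w; COUNT(*)→f](σ[h>7](S)) → 1
  R → 5
  ρ[d/f](R) → 5
  (γ[w; COUNT(*)→f](σ[h>7](S)) ⋈[f=g] ρ[d/f](R)) → 1

|E| = 1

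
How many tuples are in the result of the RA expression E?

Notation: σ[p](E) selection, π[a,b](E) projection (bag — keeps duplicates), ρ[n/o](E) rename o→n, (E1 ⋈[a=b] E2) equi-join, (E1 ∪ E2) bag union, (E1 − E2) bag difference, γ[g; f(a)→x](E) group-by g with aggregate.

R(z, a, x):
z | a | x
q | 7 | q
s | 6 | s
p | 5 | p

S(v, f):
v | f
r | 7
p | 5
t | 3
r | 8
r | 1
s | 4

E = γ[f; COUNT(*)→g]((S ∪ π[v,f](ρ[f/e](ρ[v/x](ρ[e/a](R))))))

Per-node cardinality:
  S → 6
  R → 3
  ρ[e/a](R) → 3
  ρ[v/x](ρ[e/a](R)) → 3
  ρ[f/e](ρ[v/x](ρ[e/a](R))) → 3
  π[v,f](ρ[f/e](ρ[v/x](ρ[e/a](R)))) → 3
  (S ∪ π[v,f](ρ[f/e](ρ[v/x](ρ[e/a](R))))) → 9
  γ[f; COUNT(*)→g]((S ∪ π[v,f](ρ[f/e](ρ[v/x](ρ[e/a](R)))))) → 7

|E| = 7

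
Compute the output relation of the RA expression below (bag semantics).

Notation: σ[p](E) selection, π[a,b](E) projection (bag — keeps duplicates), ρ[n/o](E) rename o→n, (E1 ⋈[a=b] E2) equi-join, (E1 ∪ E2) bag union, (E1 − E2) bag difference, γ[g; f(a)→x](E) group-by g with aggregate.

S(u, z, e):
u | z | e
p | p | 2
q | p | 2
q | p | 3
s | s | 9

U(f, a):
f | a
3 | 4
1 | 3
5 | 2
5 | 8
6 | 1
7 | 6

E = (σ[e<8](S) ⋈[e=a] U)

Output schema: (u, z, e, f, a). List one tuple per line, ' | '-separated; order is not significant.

Stepwise |·|:
  S → 4
  σ[e<8](S) → 3
  U → 6
  (σ[e<8](S) ⋈[e=a] U) → 3

== RESULT ==
u | z | e | f | a
p | p | 2 | 5 | 2
q | p | 2 | 5 | 2
q | p | 3 | 1 | 3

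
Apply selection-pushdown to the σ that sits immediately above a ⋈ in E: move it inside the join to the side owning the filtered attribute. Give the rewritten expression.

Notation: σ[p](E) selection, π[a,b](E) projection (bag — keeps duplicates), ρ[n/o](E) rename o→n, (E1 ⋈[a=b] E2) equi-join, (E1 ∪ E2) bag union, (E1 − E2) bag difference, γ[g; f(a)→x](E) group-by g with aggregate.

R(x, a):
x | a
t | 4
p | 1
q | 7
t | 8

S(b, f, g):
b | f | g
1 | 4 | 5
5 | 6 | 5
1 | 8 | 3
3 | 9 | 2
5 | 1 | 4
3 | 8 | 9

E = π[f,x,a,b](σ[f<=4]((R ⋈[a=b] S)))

σ filters on f, owned by the right side.
E' = π[f,x,a,b]((R ⋈[a=b] σ[f<=4](S)))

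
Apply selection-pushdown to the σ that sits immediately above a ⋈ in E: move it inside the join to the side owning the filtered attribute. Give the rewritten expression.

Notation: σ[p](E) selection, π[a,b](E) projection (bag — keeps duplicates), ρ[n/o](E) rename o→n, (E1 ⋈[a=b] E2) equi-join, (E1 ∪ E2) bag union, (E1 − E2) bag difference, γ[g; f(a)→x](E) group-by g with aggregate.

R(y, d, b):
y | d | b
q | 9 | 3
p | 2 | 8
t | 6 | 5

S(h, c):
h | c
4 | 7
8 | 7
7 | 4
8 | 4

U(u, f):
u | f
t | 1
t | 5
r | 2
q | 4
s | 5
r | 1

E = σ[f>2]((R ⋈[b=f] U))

σ filters on f, owned by the right side.
E' = (R ⋈[b=f] σ[f>2](U))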